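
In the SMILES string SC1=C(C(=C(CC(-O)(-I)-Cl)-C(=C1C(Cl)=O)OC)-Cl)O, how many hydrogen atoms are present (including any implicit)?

Hydrogens are implicit in SMILES; fill each atom to its normal valence:
  6 × C (aromatic): no H
  3 × Cl: no H
  2 × C: no H
  2 × O: 1 H each → 2
  2 × O: no H
  1 × C: 3 H
  1 × C: 2 H
  1 × I: no H
  1 × S: 1 H
  Total hydrogens = 8.

8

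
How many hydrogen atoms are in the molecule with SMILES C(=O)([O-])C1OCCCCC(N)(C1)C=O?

14

Hydrogens are implicit in SMILES; fill each atom to its normal valence:
  5 × C: 2 H each → 10
  3 × O: no H
  2 × C: 1 H each → 2
  2 × C: no H
  1 × N: 2 H
  1 × O (charge -1): no H
  Total hydrogens = 14.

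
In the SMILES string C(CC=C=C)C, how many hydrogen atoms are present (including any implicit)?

10

Hydrogens are implicit in SMILES; fill each atom to its normal valence:
  3 × C: 2 H each → 6
  1 × C: 3 H
  1 × C: 1 H
  1 × C: no H
  Total hydrogens = 10.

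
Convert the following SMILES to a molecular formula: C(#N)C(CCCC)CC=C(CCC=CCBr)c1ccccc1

C20H26BrN

Heavy atoms from the SMILES: 1 Br, 20 C, 1 N.
Implicit hydrogens by atom environment:
  7 × C: 2 H each → 14
  5 × C (aromatic): 1 H each → 5
  4 × C: 1 H each → 4
  2 × C: no H
  1 × Br: no H
  1 × C: 3 H
  1 × C (aromatic): no H
  1 × N: no H
  Total hydrogens = 26.
Molecular formula: C20H26BrN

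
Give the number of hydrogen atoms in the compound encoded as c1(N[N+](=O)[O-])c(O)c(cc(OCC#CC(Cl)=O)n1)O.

6

Hydrogens are implicit in SMILES; fill each atom to its normal valence:
  4 × C (aromatic): no H
  3 × C: no H
  3 × O: no H
  2 × O: 1 H each → 2
  1 × C: 2 H
  1 × C (aromatic): 1 H
  1 × Cl: no H
  1 × N: 1 H
  1 × N (aromatic): no H
  1 × N (charge +1): no H
  1 × O (charge -1): no H
  Total hydrogens = 6.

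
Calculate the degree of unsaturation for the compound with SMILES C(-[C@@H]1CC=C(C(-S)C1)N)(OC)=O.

3

Molecular formula from the SMILES: C8H13NO2S.
DoU = (2C + 2 + N − H − X)/2 = (2·8 + 2 + 1 − 13 − 0)/2 = 6/2 = 3.
(Structurally: 1 ring(s) + 2 π bond(s) = 3.)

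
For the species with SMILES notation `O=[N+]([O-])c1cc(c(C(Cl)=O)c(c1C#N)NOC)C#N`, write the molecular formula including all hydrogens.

Heavy atoms from the SMILES: 10 C, 1 Cl, 4 N, 4 O.
Implicit hydrogens by atom environment:
  5 × C (aromatic): no H
  3 × C: no H
  3 × O: no H
  2 × N: no H
  1 × C: 3 H
  1 × C (aromatic): 1 H
  1 × Cl: no H
  1 × N: 1 H
  1 × N (charge +1): no H
  1 × O (charge -1): no H
  Total hydrogens = 5.
Molecular formula: C10H5ClN4O4

C10H5ClN4O4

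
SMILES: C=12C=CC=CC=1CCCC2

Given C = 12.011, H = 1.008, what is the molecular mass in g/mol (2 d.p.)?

132.21

Molecular formula: C10H12.
M = 10×12.011 + 12×1.008 = 132.21 g/mol.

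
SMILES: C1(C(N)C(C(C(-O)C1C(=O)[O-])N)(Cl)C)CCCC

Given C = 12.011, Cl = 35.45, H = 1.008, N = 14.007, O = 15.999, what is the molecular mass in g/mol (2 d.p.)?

Molecular formula: C12H22ClN2O3-.
M = 12×12.011 + 1×35.45 + 22×1.008 + 2×14.007 + 3×15.999 = 277.77 g/mol.

277.77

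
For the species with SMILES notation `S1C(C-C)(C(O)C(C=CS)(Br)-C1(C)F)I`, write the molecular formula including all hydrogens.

C9H13BrFIOS2

Heavy atoms from the SMILES: 1 Br, 9 C, 1 F, 1 I, 1 O, 2 S.
Implicit hydrogens by atom environment:
  3 × C: 1 H each → 3
  3 × C: no H
  2 × C: 3 H each → 6
  1 × Br: no H
  1 × C: 2 H
  1 × F: no H
  1 × I: no H
  1 × O: 1 H
  1 × S: 1 H
  1 × S: no H
  Total hydrogens = 13.
Molecular formula: C9H13BrFIOS2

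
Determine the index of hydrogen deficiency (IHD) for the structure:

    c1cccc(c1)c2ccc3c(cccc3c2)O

11

Molecular formula from the SMILES: C16H12O.
DoU = (2C + 2 + N − H − X)/2 = (2·16 + 2 + 0 − 12 − 0)/2 = 22/2 = 11.
(Structurally: 3 ring(s) + 8 π bond(s) = 11.)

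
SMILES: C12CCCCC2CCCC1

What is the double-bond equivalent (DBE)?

2

Molecular formula from the SMILES: C10H18.
DoU = (2C + 2 + N − H − X)/2 = (2·10 + 2 + 0 − 18 − 0)/2 = 4/2 = 2.
(Structurally: 2 ring(s) + 0 π bond(s) = 2.)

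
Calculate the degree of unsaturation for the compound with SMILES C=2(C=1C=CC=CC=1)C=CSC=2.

Molecular formula from the SMILES: C10H8S.
DoU = (2C + 2 + N − H − X)/2 = (2·10 + 2 + 0 − 8 − 0)/2 = 14/2 = 7.
(Structurally: 2 ring(s) + 5 π bond(s) = 7.)

7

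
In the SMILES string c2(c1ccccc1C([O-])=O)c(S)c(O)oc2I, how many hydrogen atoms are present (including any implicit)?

6

Hydrogens are implicit in SMILES; fill each atom to its normal valence:
  6 × C (aromatic): no H
  4 × C (aromatic): 1 H each → 4
  1 × C: no H
  1 × I: no H
  1 × O: 1 H
  1 × O (aromatic): no H
  1 × O: no H
  1 × O (charge -1): no H
  1 × S: 1 H
  Total hydrogens = 6.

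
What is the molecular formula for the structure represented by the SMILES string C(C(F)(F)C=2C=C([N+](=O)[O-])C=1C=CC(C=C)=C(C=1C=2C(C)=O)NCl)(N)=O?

C16H12ClF2N3O4

Heavy atoms from the SMILES: 16 C, 1 Cl, 2 F, 3 N, 4 O.
Implicit hydrogens by atom environment:
  7 × C (aromatic): no H
  3 × C (aromatic): 1 H each → 3
  3 × C: no H
  3 × O: no H
  2 × F: no H
  1 × C: 3 H
  1 × C: 2 H
  1 × C: 1 H
  1 × Cl: no H
  1 × N: 2 H
  1 × N: 1 H
  1 × N (charge +1): no H
  1 × O (charge -1): no H
  Total hydrogens = 12.
Molecular formula: C16H12ClF2N3O4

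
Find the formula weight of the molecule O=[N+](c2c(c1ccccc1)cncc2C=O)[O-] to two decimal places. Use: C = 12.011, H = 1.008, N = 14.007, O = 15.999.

Molecular formula: C12H8N2O3.
M = 12×12.011 + 8×1.008 + 2×14.007 + 3×15.999 = 228.21 g/mol.

228.21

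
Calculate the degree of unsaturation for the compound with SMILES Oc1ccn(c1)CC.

Molecular formula from the SMILES: C6H9NO.
DoU = (2C + 2 + N − H − X)/2 = (2·6 + 2 + 1 − 9 − 0)/2 = 6/2 = 3.
(Structurally: 1 ring(s) + 2 π bond(s) = 3.)

3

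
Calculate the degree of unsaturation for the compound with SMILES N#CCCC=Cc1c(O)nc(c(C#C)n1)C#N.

11

Molecular formula from the SMILES: C12H8N4O.
DoU = (2C + 2 + N − H − X)/2 = (2·12 + 2 + 4 − 8 − 0)/2 = 22/2 = 11.
(Structurally: 1 ring(s) + 10 π bond(s) = 11.)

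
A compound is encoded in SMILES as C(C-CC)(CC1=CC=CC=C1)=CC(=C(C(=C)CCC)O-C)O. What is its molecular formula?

Heavy atoms from the SMILES: 20 C, 2 O.
Implicit hydrogens by atom environment:
  6 × C: 2 H each → 12
  5 × C (aromatic): 1 H each → 5
  4 × C: no H
  3 × C: 3 H each → 9
  1 × C: 1 H
  1 × C (aromatic): no H
  1 × O: 1 H
  1 × O: no H
  Total hydrogens = 28.
Molecular formula: C20H28O2

C20H28O2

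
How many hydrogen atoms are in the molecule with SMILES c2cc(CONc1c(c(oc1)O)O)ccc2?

Hydrogens are implicit in SMILES; fill each atom to its normal valence:
  6 × C (aromatic): 1 H each → 6
  4 × C (aromatic): no H
  2 × O: 1 H each → 2
  1 × C: 2 H
  1 × N: 1 H
  1 × O (aromatic): no H
  1 × O: no H
  Total hydrogens = 11.

11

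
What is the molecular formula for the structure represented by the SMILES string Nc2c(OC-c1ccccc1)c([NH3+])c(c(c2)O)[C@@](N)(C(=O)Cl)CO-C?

C17H21ClN3O4+

Heavy atoms from the SMILES: 17 C, 1 Cl, 3 N, 4 O.
Implicit hydrogens by atom environment:
  6 × C (aromatic): 1 H each → 6
  6 × C (aromatic): no H
  3 × O: no H
  2 × C: 2 H each → 4
  2 × C: no H
  2 × N: 2 H each → 4
  1 × C: 3 H
  1 × Cl: no H
  1 × N (charge +1): 3 H
  1 × O: 1 H
  Total hydrogens = 21.
Net charge +1.
Molecular formula: C17H21ClN3O4+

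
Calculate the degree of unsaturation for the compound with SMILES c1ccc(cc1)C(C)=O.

Molecular formula from the SMILES: C8H8O.
DoU = (2C + 2 + N − H − X)/2 = (2·8 + 2 + 0 − 8 − 0)/2 = 10/2 = 5.
(Structurally: 1 ring(s) + 4 π bond(s) = 5.)

5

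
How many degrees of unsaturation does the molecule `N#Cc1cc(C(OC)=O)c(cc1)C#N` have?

Molecular formula from the SMILES: C10H6N2O2.
DoU = (2C + 2 + N − H − X)/2 = (2·10 + 2 + 2 − 6 − 0)/2 = 18/2 = 9.
(Structurally: 1 ring(s) + 8 π bond(s) = 9.)

9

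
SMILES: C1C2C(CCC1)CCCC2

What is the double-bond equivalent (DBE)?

2

Molecular formula from the SMILES: C10H18.
DoU = (2C + 2 + N − H − X)/2 = (2·10 + 2 + 0 − 18 − 0)/2 = 4/2 = 2.
(Structurally: 2 ring(s) + 0 π bond(s) = 2.)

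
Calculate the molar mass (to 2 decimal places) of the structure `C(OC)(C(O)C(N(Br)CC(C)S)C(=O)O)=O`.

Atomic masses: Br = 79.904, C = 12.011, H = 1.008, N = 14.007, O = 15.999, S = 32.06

Molecular formula: C8H14BrNO5S.
M = 1×79.904 + 8×12.011 + 14×1.008 + 1×14.007 + 5×15.999 + 1×32.06 = 316.17 g/mol.

316.17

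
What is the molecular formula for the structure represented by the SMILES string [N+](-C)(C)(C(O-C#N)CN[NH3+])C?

[C6H16N4O]2+

Heavy atoms from the SMILES: 6 C, 4 N, 1 O.
Implicit hydrogens by atom environment:
  3 × C: 3 H each → 9
  1 × C: 2 H
  1 × C: 1 H
  1 × C: no H
  1 × N (charge +1): 3 H
  1 × N: 1 H
  1 × N: no H
  1 × N (charge +1): no H
  1 × O: no H
  Total hydrogens = 16.
Net charge +2.
Molecular formula: [C6H16N4O]2+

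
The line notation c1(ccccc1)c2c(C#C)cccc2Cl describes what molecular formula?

C14H9Cl

Heavy atoms from the SMILES: 14 C, 1 Cl.
Implicit hydrogens by atom environment:
  8 × C (aromatic): 1 H each → 8
  4 × C (aromatic): no H
  1 × C: 1 H
  1 × C: no H
  1 × Cl: no H
  Total hydrogens = 9.
Molecular formula: C14H9Cl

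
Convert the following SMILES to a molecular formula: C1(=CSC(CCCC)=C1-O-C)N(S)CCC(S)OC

C13H23NO2S3

Heavy atoms from the SMILES: 13 C, 1 N, 2 O, 3 S.
Implicit hydrogens by atom environment:
  5 × C: 2 H each → 10
  3 × C: 3 H each → 9
  3 × C (aromatic): no H
  2 × O: no H
  2 × S: 1 H each → 2
  1 × C (aromatic): 1 H
  1 × C: 1 H
  1 × N: no H
  1 × S (aromatic): no H
  Total hydrogens = 23.
Molecular formula: C13H23NO2S3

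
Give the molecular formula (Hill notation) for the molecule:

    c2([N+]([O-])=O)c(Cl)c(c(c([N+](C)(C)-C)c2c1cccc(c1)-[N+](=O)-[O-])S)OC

C16H17ClN3O5S+

Heavy atoms from the SMILES: 16 C, 1 Cl, 3 N, 5 O, 1 S.
Implicit hydrogens by atom environment:
  8 × C (aromatic): no H
  4 × C: 3 H each → 12
  4 × C (aromatic): 1 H each → 4
  3 × N (charge +1): no H
  3 × O: no H
  2 × O (charge -1): no H
  1 × Cl: no H
  1 × S: 1 H
  Total hydrogens = 17.
Net charge +1.
Molecular formula: C16H17ClN3O5S+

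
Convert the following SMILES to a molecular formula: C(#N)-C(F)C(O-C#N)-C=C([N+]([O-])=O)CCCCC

Heavy atoms from the SMILES: 11 C, 1 F, 3 N, 3 O.
Implicit hydrogens by atom environment:
  4 × C: 2 H each → 8
  3 × C: 1 H each → 3
  3 × C: no H
  2 × N: no H
  2 × O: no H
  1 × C: 3 H
  1 × F: no H
  1 × N (charge +1): no H
  1 × O (charge -1): no H
  Total hydrogens = 14.
Molecular formula: C11H14FN3O3

C11H14FN3O3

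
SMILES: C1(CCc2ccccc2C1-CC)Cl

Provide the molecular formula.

Heavy atoms from the SMILES: 12 C, 1 Cl.
Implicit hydrogens by atom environment:
  4 × C (aromatic): 1 H each → 4
  3 × C: 2 H each → 6
  2 × C: 1 H each → 2
  2 × C (aromatic): no H
  1 × C: 3 H
  1 × Cl: no H
  Total hydrogens = 15.
Molecular formula: C12H15Cl

C12H15Cl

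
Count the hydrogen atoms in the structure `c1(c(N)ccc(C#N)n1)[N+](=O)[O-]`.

4

Hydrogens are implicit in SMILES; fill each atom to its normal valence:
  3 × C (aromatic): no H
  2 × C (aromatic): 1 H each → 2
  1 × C: no H
  1 × N: 2 H
  1 × N (aromatic): no H
  1 × N: no H
  1 × N (charge +1): no H
  1 × O: no H
  1 × O (charge -1): no H
  Total hydrogens = 4.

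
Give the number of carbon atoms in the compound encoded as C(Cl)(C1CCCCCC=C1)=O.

9

The symbol for carbon appears 9 times in the SMILES. (Cl is a single chlorine, not C + l.)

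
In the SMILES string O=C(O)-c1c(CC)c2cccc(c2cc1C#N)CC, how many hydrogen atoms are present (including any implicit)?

15

Hydrogens are implicit in SMILES; fill each atom to its normal valence:
  6 × C (aromatic): no H
  4 × C (aromatic): 1 H each → 4
  2 × C: 3 H each → 6
  2 × C: 2 H each → 4
  2 × C: no H
  1 × N: no H
  1 × O: 1 H
  1 × O: no H
  Total hydrogens = 15.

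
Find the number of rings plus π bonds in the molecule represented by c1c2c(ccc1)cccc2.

7

Molecular formula from the SMILES: C10H8.
DoU = (2C + 2 + N − H − X)/2 = (2·10 + 2 + 0 − 8 − 0)/2 = 14/2 = 7.
(Structurally: 2 ring(s) + 5 π bond(s) = 7.)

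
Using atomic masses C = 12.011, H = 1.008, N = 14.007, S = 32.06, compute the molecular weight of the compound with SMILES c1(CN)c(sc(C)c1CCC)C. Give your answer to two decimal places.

183.31

Molecular formula: C10H17NS.
M = 10×12.011 + 17×1.008 + 1×14.007 + 1×32.06 = 183.31 g/mol.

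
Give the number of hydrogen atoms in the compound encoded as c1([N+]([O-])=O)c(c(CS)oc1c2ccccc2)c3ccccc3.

Hydrogens are implicit in SMILES; fill each atom to its normal valence:
  10 × C (aromatic): 1 H each → 10
  6 × C (aromatic): no H
  1 × C: 2 H
  1 × N (charge +1): no H
  1 × O (aromatic): no H
  1 × O: no H
  1 × O (charge -1): no H
  1 × S: 1 H
  Total hydrogens = 13.

13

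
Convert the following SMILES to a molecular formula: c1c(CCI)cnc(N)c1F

Heavy atoms from the SMILES: 7 C, 1 F, 1 I, 2 N.
Implicit hydrogens by atom environment:
  3 × C (aromatic): no H
  2 × C: 2 H each → 4
  2 × C (aromatic): 1 H each → 2
  1 × F: no H
  1 × I: no H
  1 × N: 2 H
  1 × N (aromatic): no H
  Total hydrogens = 8.
Molecular formula: C7H8FIN2

C7H8FIN2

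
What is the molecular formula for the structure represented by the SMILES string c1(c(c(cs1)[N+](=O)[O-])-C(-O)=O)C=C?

Heavy atoms from the SMILES: 7 C, 1 N, 4 O, 1 S.
Implicit hydrogens by atom environment:
  3 × C (aromatic): no H
  2 × O: no H
  1 × C: 2 H
  1 × C (aromatic): 1 H
  1 × C: 1 H
  1 × C: no H
  1 × N (charge +1): no H
  1 × O: 1 H
  1 × O (charge -1): no H
  1 × S (aromatic): no H
  Total hydrogens = 5.
Molecular formula: C7H5NO4S

C7H5NO4S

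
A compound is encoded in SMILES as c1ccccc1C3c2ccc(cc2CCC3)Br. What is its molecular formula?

C16H15Br

Heavy atoms from the SMILES: 1 Br, 16 C.
Implicit hydrogens by atom environment:
  8 × C (aromatic): 1 H each → 8
  4 × C (aromatic): no H
  3 × C: 2 H each → 6
  1 × Br: no H
  1 × C: 1 H
  Total hydrogens = 15.
Molecular formula: C16H15Br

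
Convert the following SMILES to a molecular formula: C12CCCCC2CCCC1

Heavy atoms from the SMILES: 10 C.
Implicit hydrogens by atom environment:
  8 × C: 2 H each → 16
  2 × C: 1 H each → 2
  Total hydrogens = 18.
Molecular formula: C10H18

C10H18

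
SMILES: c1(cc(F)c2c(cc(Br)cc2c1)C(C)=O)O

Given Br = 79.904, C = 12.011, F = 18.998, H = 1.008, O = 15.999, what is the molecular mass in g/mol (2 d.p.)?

283.10

Molecular formula: C12H8BrFO2.
M = 1×79.904 + 12×12.011 + 1×18.998 + 8×1.008 + 2×15.999 = 283.10 g/mol.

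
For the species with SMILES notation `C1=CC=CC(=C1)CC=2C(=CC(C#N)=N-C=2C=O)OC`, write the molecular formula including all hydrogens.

Heavy atoms from the SMILES: 15 C, 2 N, 2 O.
Implicit hydrogens by atom environment:
  6 × C (aromatic): 1 H each → 6
  5 × C (aromatic): no H
  2 × O: no H
  1 × C: 3 H
  1 × C: 2 H
  1 × C: 1 H
  1 × C: no H
  1 × N (aromatic): no H
  1 × N: no H
  Total hydrogens = 12.
Molecular formula: C15H12N2O2

C15H12N2O2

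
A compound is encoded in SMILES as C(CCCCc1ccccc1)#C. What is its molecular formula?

Heavy atoms from the SMILES: 12 C.
Implicit hydrogens by atom environment:
  5 × C (aromatic): 1 H each → 5
  4 × C: 2 H each → 8
  1 × C: 1 H
  1 × C (aromatic): no H
  1 × C: no H
  Total hydrogens = 14.
Molecular formula: C12H14

C12H14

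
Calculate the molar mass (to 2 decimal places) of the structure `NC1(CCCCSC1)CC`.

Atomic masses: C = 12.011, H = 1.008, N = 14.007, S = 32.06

Molecular formula: C8H17NS.
M = 8×12.011 + 17×1.008 + 1×14.007 + 1×32.06 = 159.29 g/mol.

159.29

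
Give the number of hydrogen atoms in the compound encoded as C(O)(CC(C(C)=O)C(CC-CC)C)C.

Hydrogens are implicit in SMILES; fill each atom to its normal valence:
  4 × C: 3 H each → 12
  4 × C: 2 H each → 8
  3 × C: 1 H each → 3
  1 × C: no H
  1 × O: 1 H
  1 × O: no H
  Total hydrogens = 24.

24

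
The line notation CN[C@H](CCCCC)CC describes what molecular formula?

C9H21N

Heavy atoms from the SMILES: 9 C, 1 N.
Implicit hydrogens by atom environment:
  5 × C: 2 H each → 10
  3 × C: 3 H each → 9
  1 × C: 1 H
  1 × N: 1 H
  Total hydrogens = 21.
Molecular formula: C9H21N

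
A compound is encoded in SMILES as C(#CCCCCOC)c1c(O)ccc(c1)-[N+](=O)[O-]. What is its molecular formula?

C13H15NO4

Heavy atoms from the SMILES: 13 C, 1 N, 4 O.
Implicit hydrogens by atom environment:
  4 × C: 2 H each → 8
  3 × C (aromatic): 1 H each → 3
  3 × C (aromatic): no H
  2 × C: no H
  2 × O: no H
  1 × C: 3 H
  1 × N (charge +1): no H
  1 × O: 1 H
  1 × O (charge -1): no H
  Total hydrogens = 15.
Molecular formula: C13H15NO4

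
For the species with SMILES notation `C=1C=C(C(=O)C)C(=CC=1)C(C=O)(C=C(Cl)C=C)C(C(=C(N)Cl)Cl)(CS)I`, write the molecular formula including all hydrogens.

C18H17Cl3INO2S

Heavy atoms from the SMILES: 18 C, 3 Cl, 1 I, 1 N, 2 O, 1 S.
Implicit hydrogens by atom environment:
  6 × C: no H
  4 × C (aromatic): 1 H each → 4
  3 × C: 1 H each → 3
  3 × Cl: no H
  2 × C: 2 H each → 4
  2 × C (aromatic): no H
  2 × O: no H
  1 × C: 3 H
  1 × I: no H
  1 × N: 2 H
  1 × S: 1 H
  Total hydrogens = 17.
Molecular formula: C18H17Cl3INO2S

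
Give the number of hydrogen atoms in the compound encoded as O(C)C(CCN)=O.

Hydrogens are implicit in SMILES; fill each atom to its normal valence:
  2 × C: 2 H each → 4
  2 × O: no H
  1 × C: 3 H
  1 × C: no H
  1 × N: 2 H
  Total hydrogens = 9.

9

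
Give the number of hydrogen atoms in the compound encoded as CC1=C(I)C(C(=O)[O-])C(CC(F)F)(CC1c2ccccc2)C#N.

15

Hydrogens are implicit in SMILES; fill each atom to its normal valence:
  5 × C (aromatic): 1 H each → 5
  5 × C: no H
  3 × C: 1 H each → 3
  2 × C: 2 H each → 4
  2 × F: no H
  1 × C: 3 H
  1 × C (aromatic): no H
  1 × I: no H
  1 × N: no H
  1 × O: no H
  1 × O (charge -1): no H
  Total hydrogens = 15.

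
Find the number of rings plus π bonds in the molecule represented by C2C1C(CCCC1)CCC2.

Molecular formula from the SMILES: C10H18.
DoU = (2C + 2 + N − H − X)/2 = (2·10 + 2 + 0 − 18 − 0)/2 = 4/2 = 2.
(Structurally: 2 ring(s) + 0 π bond(s) = 2.)

2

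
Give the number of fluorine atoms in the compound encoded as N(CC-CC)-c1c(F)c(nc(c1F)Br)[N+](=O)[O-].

2

The symbol for fluorine appears 2 times in the SMILES.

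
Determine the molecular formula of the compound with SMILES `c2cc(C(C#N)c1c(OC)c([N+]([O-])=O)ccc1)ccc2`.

C15H12N2O3

Heavy atoms from the SMILES: 15 C, 2 N, 3 O.
Implicit hydrogens by atom environment:
  8 × C (aromatic): 1 H each → 8
  4 × C (aromatic): no H
  2 × O: no H
  1 × C: 3 H
  1 × C: 1 H
  1 × C: no H
  1 × N (charge +1): no H
  1 × N: no H
  1 × O (charge -1): no H
  Total hydrogens = 12.
Molecular formula: C15H12N2O3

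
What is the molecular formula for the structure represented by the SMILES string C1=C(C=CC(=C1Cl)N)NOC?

C7H9ClN2O

Heavy atoms from the SMILES: 7 C, 1 Cl, 2 N, 1 O.
Implicit hydrogens by atom environment:
  3 × C (aromatic): 1 H each → 3
  3 × C (aromatic): no H
  1 × C: 3 H
  1 × Cl: no H
  1 × N: 2 H
  1 × N: 1 H
  1 × O: no H
  Total hydrogens = 9.
Molecular formula: C7H9ClN2O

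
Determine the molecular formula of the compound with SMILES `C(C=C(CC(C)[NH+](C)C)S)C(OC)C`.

C11H24NOS+

Heavy atoms from the SMILES: 11 C, 1 N, 1 O, 1 S.
Implicit hydrogens by atom environment:
  5 × C: 3 H each → 15
  3 × C: 1 H each → 3
  2 × C: 2 H each → 4
  1 × C: no H
  1 × N (charge +1): 1 H
  1 × O: no H
  1 × S: 1 H
  Total hydrogens = 24.
Net charge +1.
Molecular formula: C11H24NOS+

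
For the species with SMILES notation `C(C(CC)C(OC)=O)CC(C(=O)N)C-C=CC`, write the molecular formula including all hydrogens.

C13H23NO3

Heavy atoms from the SMILES: 13 C, 1 N, 3 O.
Implicit hydrogens by atom environment:
  4 × C: 2 H each → 8
  4 × C: 1 H each → 4
  3 × C: 3 H each → 9
  3 × O: no H
  2 × C: no H
  1 × N: 2 H
  Total hydrogens = 23.
Molecular formula: C13H23NO3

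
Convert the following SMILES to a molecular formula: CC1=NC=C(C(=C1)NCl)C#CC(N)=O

Heavy atoms from the SMILES: 9 C, 1 Cl, 3 N, 1 O.
Implicit hydrogens by atom environment:
  3 × C (aromatic): no H
  3 × C: no H
  2 × C (aromatic): 1 H each → 2
  1 × C: 3 H
  1 × Cl: no H
  1 × N: 2 H
  1 × N: 1 H
  1 × N (aromatic): no H
  1 × O: no H
  Total hydrogens = 8.
Molecular formula: C9H8ClN3O

C9H8ClN3O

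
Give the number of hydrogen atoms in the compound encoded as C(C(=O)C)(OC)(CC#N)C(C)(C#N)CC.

Hydrogens are implicit in SMILES; fill each atom to its normal valence:
  5 × C: no H
  4 × C: 3 H each → 12
  2 × C: 2 H each → 4
  2 × N: no H
  2 × O: no H
  Total hydrogens = 16.

16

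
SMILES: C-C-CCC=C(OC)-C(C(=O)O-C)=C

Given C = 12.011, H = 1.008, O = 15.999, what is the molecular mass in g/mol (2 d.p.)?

198.26

Molecular formula: C11H18O3.
M = 11×12.011 + 18×1.008 + 3×15.999 = 198.26 g/mol.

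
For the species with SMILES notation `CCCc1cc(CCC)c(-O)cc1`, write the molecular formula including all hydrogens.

C12H18O

Heavy atoms from the SMILES: 12 C, 1 O.
Implicit hydrogens by atom environment:
  4 × C: 2 H each → 8
  3 × C (aromatic): 1 H each → 3
  3 × C (aromatic): no H
  2 × C: 3 H each → 6
  1 × O: 1 H
  Total hydrogens = 18.
Molecular formula: C12H18O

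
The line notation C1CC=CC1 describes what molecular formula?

C5H8

Heavy atoms from the SMILES: 5 C.
Implicit hydrogens by atom environment:
  3 × C: 2 H each → 6
  2 × C: 1 H each → 2
  Total hydrogens = 8.
Molecular formula: C5H8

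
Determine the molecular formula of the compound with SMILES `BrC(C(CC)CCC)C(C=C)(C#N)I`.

C11H17BrIN

Heavy atoms from the SMILES: 1 Br, 11 C, 1 I, 1 N.
Implicit hydrogens by atom environment:
  4 × C: 2 H each → 8
  3 × C: 1 H each → 3
  2 × C: 3 H each → 6
  2 × C: no H
  1 × Br: no H
  1 × I: no H
  1 × N: no H
  Total hydrogens = 17.
Molecular formula: C11H17BrIN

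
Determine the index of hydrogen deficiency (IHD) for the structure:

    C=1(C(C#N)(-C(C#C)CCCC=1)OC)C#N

8

Molecular formula from the SMILES: C12H12N2O.
DoU = (2C + 2 + N − H − X)/2 = (2·12 + 2 + 2 − 12 − 0)/2 = 16/2 = 8.
(Structurally: 1 ring(s) + 7 π bond(s) = 8.)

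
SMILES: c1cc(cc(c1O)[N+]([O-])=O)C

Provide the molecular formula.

Heavy atoms from the SMILES: 7 C, 1 N, 3 O.
Implicit hydrogens by atom environment:
  3 × C (aromatic): 1 H each → 3
  3 × C (aromatic): no H
  1 × C: 3 H
  1 × N (charge +1): no H
  1 × O: 1 H
  1 × O: no H
  1 × O (charge -1): no H
  Total hydrogens = 7.
Molecular formula: C7H7NO3

C7H7NO3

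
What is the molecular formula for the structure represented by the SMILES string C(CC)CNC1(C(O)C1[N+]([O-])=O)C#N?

C8H13N3O3

Heavy atoms from the SMILES: 8 C, 3 N, 3 O.
Implicit hydrogens by atom environment:
  3 × C: 2 H each → 6
  2 × C: 1 H each → 2
  2 × C: no H
  1 × C: 3 H
  1 × N: 1 H
  1 × N: no H
  1 × N (charge +1): no H
  1 × O: 1 H
  1 × O: no H
  1 × O (charge -1): no H
  Total hydrogens = 13.
Molecular formula: C8H13N3O3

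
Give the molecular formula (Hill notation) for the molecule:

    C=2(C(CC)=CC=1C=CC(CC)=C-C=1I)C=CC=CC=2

C18H19I

Heavy atoms from the SMILES: 18 C, 1 I.
Implicit hydrogens by atom environment:
  8 × C (aromatic): 1 H each → 8
  4 × C (aromatic): no H
  2 × C: 3 H each → 6
  2 × C: 2 H each → 4
  1 × C: 1 H
  1 × C: no H
  1 × I: no H
  Total hydrogens = 19.
Molecular formula: C18H19I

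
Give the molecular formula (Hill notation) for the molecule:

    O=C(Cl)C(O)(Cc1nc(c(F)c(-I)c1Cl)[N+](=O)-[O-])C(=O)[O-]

C9H3Cl2FIN2O6-

Heavy atoms from the SMILES: 9 C, 2 Cl, 1 F, 1 I, 2 N, 6 O.
Implicit hydrogens by atom environment:
  5 × C (aromatic): no H
  3 × C: no H
  3 × O: no H
  2 × Cl: no H
  2 × O (charge -1): no H
  1 × C: 2 H
  1 × F: no H
  1 × I: no H
  1 × N (aromatic): no H
  1 × N (charge +1): no H
  1 × O: 1 H
  Total hydrogens = 3.
Net charge -1.
Molecular formula: C9H3Cl2FIN2O6-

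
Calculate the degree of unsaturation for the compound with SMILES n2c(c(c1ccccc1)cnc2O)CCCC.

Molecular formula from the SMILES: C14H16N2O.
DoU = (2C + 2 + N − H − X)/2 = (2·14 + 2 + 2 − 16 − 0)/2 = 16/2 = 8.
(Structurally: 2 ring(s) + 6 π bond(s) = 8.)

8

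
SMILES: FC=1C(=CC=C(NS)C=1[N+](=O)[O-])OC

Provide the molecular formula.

Heavy atoms from the SMILES: 7 C, 1 F, 2 N, 3 O, 1 S.
Implicit hydrogens by atom environment:
  4 × C (aromatic): no H
  2 × C (aromatic): 1 H each → 2
  2 × O: no H
  1 × C: 3 H
  1 × F: no H
  1 × N: 1 H
  1 × N (charge +1): no H
  1 × O (charge -1): no H
  1 × S: 1 H
  Total hydrogens = 7.
Molecular formula: C7H7FN2O3S

C7H7FN2O3S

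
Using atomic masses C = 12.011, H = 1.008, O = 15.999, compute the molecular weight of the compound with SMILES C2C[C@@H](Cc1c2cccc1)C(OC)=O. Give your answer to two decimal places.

Molecular formula: C12H14O2.
M = 12×12.011 + 14×1.008 + 2×15.999 = 190.24 g/mol.

190.24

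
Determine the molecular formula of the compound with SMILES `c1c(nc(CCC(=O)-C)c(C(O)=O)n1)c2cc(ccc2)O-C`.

C16H16N2O4

Heavy atoms from the SMILES: 16 C, 2 N, 4 O.
Implicit hydrogens by atom environment:
  5 × C (aromatic): 1 H each → 5
  5 × C (aromatic): no H
  3 × O: no H
  2 × C: 3 H each → 6
  2 × C: 2 H each → 4
  2 × C: no H
  2 × N (aromatic): no H
  1 × O: 1 H
  Total hydrogens = 16.
Molecular formula: C16H16N2O4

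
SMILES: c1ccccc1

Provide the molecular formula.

C6H6

Heavy atoms from the SMILES: 6 C.
Implicit hydrogens by atom environment:
  6 × C (aromatic): 1 H each → 6
  Total hydrogens = 6.
Molecular formula: C6H6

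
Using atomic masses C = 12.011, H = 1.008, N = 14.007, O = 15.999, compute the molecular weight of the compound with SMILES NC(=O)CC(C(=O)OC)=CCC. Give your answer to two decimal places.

Molecular formula: C8H13NO3.
M = 8×12.011 + 13×1.008 + 1×14.007 + 3×15.999 = 171.20 g/mol.

171.20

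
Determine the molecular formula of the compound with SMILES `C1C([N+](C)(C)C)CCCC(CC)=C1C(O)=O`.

C13H24NO2+

Heavy atoms from the SMILES: 13 C, 1 N, 2 O.
Implicit hydrogens by atom environment:
  5 × C: 2 H each → 10
  4 × C: 3 H each → 12
  3 × C: no H
  1 × C: 1 H
  1 × N (charge +1): no H
  1 × O: 1 H
  1 × O: no H
  Total hydrogens = 24.
Net charge +1.
Molecular formula: C13H24NO2+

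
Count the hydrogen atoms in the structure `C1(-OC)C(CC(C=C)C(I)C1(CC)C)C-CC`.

27

Hydrogens are implicit in SMILES; fill each atom to its normal valence:
  5 × C: 2 H each → 10
  5 × C: 1 H each → 5
  4 × C: 3 H each → 12
  1 × C: no H
  1 × I: no H
  1 × O: no H
  Total hydrogens = 27.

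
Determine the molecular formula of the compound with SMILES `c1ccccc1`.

C6H6

Heavy atoms from the SMILES: 6 C.
Implicit hydrogens by atom environment:
  6 × C (aromatic): 1 H each → 6
  Total hydrogens = 6.
Molecular formula: C6H6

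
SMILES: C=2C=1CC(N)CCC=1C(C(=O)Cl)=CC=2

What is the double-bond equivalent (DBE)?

Molecular formula from the SMILES: C11H12ClNO.
DoU = (2C + 2 + N − H − X)/2 = (2·11 + 2 + 1 − 12 − 1)/2 = 12/2 = 6.
(Structurally: 2 ring(s) + 4 π bond(s) = 6.)

6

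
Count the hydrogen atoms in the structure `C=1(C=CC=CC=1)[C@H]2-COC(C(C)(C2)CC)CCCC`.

Hydrogens are implicit in SMILES; fill each atom to its normal valence:
  6 × C: 2 H each → 12
  5 × C (aromatic): 1 H each → 5
  3 × C: 3 H each → 9
  2 × C: 1 H each → 2
  1 × C: no H
  1 × C (aromatic): no H
  1 × O: no H
  Total hydrogens = 28.

28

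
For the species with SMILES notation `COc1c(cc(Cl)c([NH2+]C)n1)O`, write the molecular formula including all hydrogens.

C7H10ClN2O2+

Heavy atoms from the SMILES: 7 C, 1 Cl, 2 N, 2 O.
Implicit hydrogens by atom environment:
  4 × C (aromatic): no H
  2 × C: 3 H each → 6
  1 × C (aromatic): 1 H
  1 × Cl: no H
  1 × N (charge +1): 2 H
  1 × N (aromatic): no H
  1 × O: 1 H
  1 × O: no H
  Total hydrogens = 10.
Net charge +1.
Molecular formula: C7H10ClN2O2+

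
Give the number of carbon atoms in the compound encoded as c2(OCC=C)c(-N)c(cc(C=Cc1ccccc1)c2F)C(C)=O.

19

The symbol for carbon appears 19 times in the SMILES. Lowercase c denotes aromatic carbon and counts toward C.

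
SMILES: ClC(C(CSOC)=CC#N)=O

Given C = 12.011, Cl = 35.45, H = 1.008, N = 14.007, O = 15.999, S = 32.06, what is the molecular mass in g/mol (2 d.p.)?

Molecular formula: C6H6ClNO2S.
M = 6×12.011 + 1×35.45 + 6×1.008 + 1×14.007 + 2×15.999 + 1×32.06 = 191.63 g/mol.

191.63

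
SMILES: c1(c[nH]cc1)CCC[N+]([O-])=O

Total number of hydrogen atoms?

10

Hydrogens are implicit in SMILES; fill each atom to its normal valence:
  3 × C: 2 H each → 6
  3 × C (aromatic): 1 H each → 3
  1 × C (aromatic): no H
  1 × N (aromatic): 1 H
  1 × N (charge +1): no H
  1 × O: no H
  1 × O (charge -1): no H
  Total hydrogens = 10.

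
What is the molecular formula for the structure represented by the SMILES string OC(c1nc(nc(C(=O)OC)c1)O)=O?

Heavy atoms from the SMILES: 7 C, 2 N, 5 O.
Implicit hydrogens by atom environment:
  3 × C (aromatic): no H
  3 × O: no H
  2 × C: no H
  2 × N (aromatic): no H
  2 × O: 1 H each → 2
  1 × C: 3 H
  1 × C (aromatic): 1 H
  Total hydrogens = 6.
Molecular formula: C7H6N2O5

C7H6N2O5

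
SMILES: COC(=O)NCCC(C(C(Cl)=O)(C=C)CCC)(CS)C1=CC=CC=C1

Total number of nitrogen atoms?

The symbol for nitrogen appears 1 time in the SMILES.

1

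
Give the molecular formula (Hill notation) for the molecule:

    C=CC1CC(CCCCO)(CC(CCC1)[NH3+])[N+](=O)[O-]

C14H27N2O3+

Heavy atoms from the SMILES: 14 C, 2 N, 3 O.
Implicit hydrogens by atom environment:
  10 × C: 2 H each → 20
  3 × C: 1 H each → 3
  1 × C: no H
  1 × N (charge +1): 3 H
  1 × N (charge +1): no H
  1 × O: 1 H
  1 × O: no H
  1 × O (charge -1): no H
  Total hydrogens = 27.
Net charge +1.
Molecular formula: C14H27N2O3+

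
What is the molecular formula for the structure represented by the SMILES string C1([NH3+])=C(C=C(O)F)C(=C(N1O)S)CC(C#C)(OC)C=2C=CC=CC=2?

C17H18FN2O3S+

Heavy atoms from the SMILES: 17 C, 1 F, 2 N, 3 O, 1 S.
Implicit hydrogens by atom environment:
  5 × C (aromatic): 1 H each → 5
  5 × C (aromatic): no H
  3 × C: no H
  2 × C: 1 H each → 2
  2 × O: 1 H each → 2
  1 × C: 3 H
  1 × C: 2 H
  1 × F: no H
  1 × N (charge +1): 3 H
  1 × N (aromatic): no H
  1 × O: no H
  1 × S: 1 H
  Total hydrogens = 18.
Net charge +1.
Molecular formula: C17H18FN2O3S+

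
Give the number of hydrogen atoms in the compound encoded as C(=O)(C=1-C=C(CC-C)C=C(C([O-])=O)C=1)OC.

Hydrogens are implicit in SMILES; fill each atom to its normal valence:
  3 × C (aromatic): 1 H each → 3
  3 × C (aromatic): no H
  3 × O: no H
  2 × C: 3 H each → 6
  2 × C: 2 H each → 4
  2 × C: no H
  1 × O (charge -1): no H
  Total hydrogens = 13.

13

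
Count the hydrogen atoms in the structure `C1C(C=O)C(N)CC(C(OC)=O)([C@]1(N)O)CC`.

Hydrogens are implicit in SMILES; fill each atom to its normal valence:
  3 × C: 2 H each → 6
  3 × C: 1 H each → 3
  3 × C: no H
  3 × O: no H
  2 × C: 3 H each → 6
  2 × N: 2 H each → 4
  1 × O: 1 H
  Total hydrogens = 20.

20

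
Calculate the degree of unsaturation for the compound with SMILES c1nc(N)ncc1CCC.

4

Molecular formula from the SMILES: C7H11N3.
DoU = (2C + 2 + N − H − X)/2 = (2·7 + 2 + 3 − 11 − 0)/2 = 8/2 = 4.
(Structurally: 1 ring(s) + 3 π bond(s) = 4.)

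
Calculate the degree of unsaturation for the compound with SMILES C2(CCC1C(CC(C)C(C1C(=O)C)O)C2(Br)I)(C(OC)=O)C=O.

5

Molecular formula from the SMILES: C16H22BrIO5.
DoU = (2C + 2 + N − H − X)/2 = (2·16 + 2 + 0 − 22 − 2)/2 = 10/2 = 5.
(Structurally: 2 ring(s) + 3 π bond(s) = 5.)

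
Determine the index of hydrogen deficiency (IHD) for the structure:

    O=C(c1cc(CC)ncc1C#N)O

7

Molecular formula from the SMILES: C9H8N2O2.
DoU = (2C + 2 + N − H − X)/2 = (2·9 + 2 + 2 − 8 − 0)/2 = 14/2 = 7.
(Structurally: 1 ring(s) + 6 π bond(s) = 7.)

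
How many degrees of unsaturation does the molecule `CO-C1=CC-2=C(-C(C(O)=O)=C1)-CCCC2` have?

6

Molecular formula from the SMILES: C12H14O3.
DoU = (2C + 2 + N − H − X)/2 = (2·12 + 2 + 0 − 14 − 0)/2 = 12/2 = 6.
(Structurally: 2 ring(s) + 4 π bond(s) = 6.)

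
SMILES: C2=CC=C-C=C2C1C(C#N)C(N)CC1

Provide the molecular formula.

Heavy atoms from the SMILES: 12 C, 2 N.
Implicit hydrogens by atom environment:
  5 × C (aromatic): 1 H each → 5
  3 × C: 1 H each → 3
  2 × C: 2 H each → 4
  1 × C: no H
  1 × C (aromatic): no H
  1 × N: 2 H
  1 × N: no H
  Total hydrogens = 14.
Molecular formula: C12H14N2

C12H14N2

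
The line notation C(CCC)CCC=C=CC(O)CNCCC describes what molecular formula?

Heavy atoms from the SMILES: 14 C, 1 N, 1 O.
Implicit hydrogens by atom environment:
  8 × C: 2 H each → 16
  3 × C: 1 H each → 3
  2 × C: 3 H each → 6
  1 × C: no H
  1 × N: 1 H
  1 × O: 1 H
  Total hydrogens = 27.
Molecular formula: C14H27NO

C14H27NO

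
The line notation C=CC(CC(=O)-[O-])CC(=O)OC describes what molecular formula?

Heavy atoms from the SMILES: 8 C, 4 O.
Implicit hydrogens by atom environment:
  3 × C: 2 H each → 6
  3 × O: no H
  2 × C: 1 H each → 2
  2 × C: no H
  1 × C: 3 H
  1 × O (charge -1): no H
  Total hydrogens = 11.
Net charge -1.
Molecular formula: C8H11O4-

C8H11O4-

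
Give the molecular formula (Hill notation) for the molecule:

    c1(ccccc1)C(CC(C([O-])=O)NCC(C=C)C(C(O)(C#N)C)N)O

Heavy atoms from the SMILES: 18 C, 3 N, 4 O.
Implicit hydrogens by atom environment:
  5 × C: 1 H each → 5
  5 × C (aromatic): 1 H each → 5
  3 × C: 2 H each → 6
  3 × C: no H
  2 × O: 1 H each → 2
  1 × C: 3 H
  1 × C (aromatic): no H
  1 × N: 2 H
  1 × N: 1 H
  1 × N: no H
  1 × O: no H
  1 × O (charge -1): no H
  Total hydrogens = 24.
Net charge -1.
Molecular formula: C18H24N3O4-

C18H24N3O4-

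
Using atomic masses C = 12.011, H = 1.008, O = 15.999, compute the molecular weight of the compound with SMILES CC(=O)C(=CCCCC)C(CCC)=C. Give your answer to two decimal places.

194.32

Molecular formula: C13H22O.
M = 13×12.011 + 22×1.008 + 1×15.999 = 194.32 g/mol.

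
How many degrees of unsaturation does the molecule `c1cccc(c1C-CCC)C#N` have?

Molecular formula from the SMILES: C11H13N.
DoU = (2C + 2 + N − H − X)/2 = (2·11 + 2 + 1 − 13 − 0)/2 = 12/2 = 6.
(Structurally: 1 ring(s) + 5 π bond(s) = 6.)

6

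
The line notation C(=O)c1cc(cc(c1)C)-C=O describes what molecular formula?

C9H8O2

Heavy atoms from the SMILES: 9 C, 2 O.
Implicit hydrogens by atom environment:
  3 × C (aromatic): 1 H each → 3
  3 × C (aromatic): no H
  2 × C: 1 H each → 2
  2 × O: no H
  1 × C: 3 H
  Total hydrogens = 8.
Molecular formula: C9H8O2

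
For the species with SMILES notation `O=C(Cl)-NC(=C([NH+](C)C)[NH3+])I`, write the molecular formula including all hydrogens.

[C5H11ClIN3O]2+

Heavy atoms from the SMILES: 5 C, 1 Cl, 1 I, 3 N, 1 O.
Implicit hydrogens by atom environment:
  3 × C: no H
  2 × C: 3 H each → 6
  1 × Cl: no H
  1 × I: no H
  1 × N (charge +1): 3 H
  1 × N: 1 H
  1 × N (charge +1): 1 H
  1 × O: no H
  Total hydrogens = 11.
Net charge +2.
Molecular formula: [C5H11ClIN3O]2+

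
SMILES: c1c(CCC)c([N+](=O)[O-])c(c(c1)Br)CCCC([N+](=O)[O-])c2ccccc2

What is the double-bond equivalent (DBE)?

10

Molecular formula from the SMILES: C19H21BrN2O4.
DoU = (2C + 2 + N − H − X)/2 = (2·19 + 2 + 2 − 21 − 1)/2 = 20/2 = 10.
(Structurally: 2 ring(s) + 8 π bond(s) = 10.)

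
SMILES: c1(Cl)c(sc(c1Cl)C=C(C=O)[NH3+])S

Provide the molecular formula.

Heavy atoms from the SMILES: 7 C, 2 Cl, 1 N, 1 O, 2 S.
Implicit hydrogens by atom environment:
  4 × C (aromatic): no H
  2 × C: 1 H each → 2
  2 × Cl: no H
  1 × C: no H
  1 × N (charge +1): 3 H
  1 × O: no H
  1 × S: 1 H
  1 × S (aromatic): no H
  Total hydrogens = 6.
Net charge +1.
Molecular formula: C7H6Cl2NOS2+

C7H6Cl2NOS2+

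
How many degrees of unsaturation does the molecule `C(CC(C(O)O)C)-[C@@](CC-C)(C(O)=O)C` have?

1

Molecular formula from the SMILES: C11H22O4.
DoU = (2C + 2 + N − H − X)/2 = (2·11 + 2 + 0 − 22 − 0)/2 = 2/2 = 1.
(Structurally: 0 ring(s) + 1 π bond(s) = 1.)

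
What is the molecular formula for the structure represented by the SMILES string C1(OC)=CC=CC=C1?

C7H8O

Heavy atoms from the SMILES: 7 C, 1 O.
Implicit hydrogens by atom environment:
  5 × C (aromatic): 1 H each → 5
  1 × C: 3 H
  1 × C (aromatic): no H
  1 × O: no H
  Total hydrogens = 8.
Molecular formula: C7H8O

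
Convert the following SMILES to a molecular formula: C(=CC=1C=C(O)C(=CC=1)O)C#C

Heavy atoms from the SMILES: 10 C, 2 O.
Implicit hydrogens by atom environment:
  3 × C (aromatic): 1 H each → 3
  3 × C: 1 H each → 3
  3 × C (aromatic): no H
  2 × O: 1 H each → 2
  1 × C: no H
  Total hydrogens = 8.
Molecular formula: C10H8O2

C10H8O2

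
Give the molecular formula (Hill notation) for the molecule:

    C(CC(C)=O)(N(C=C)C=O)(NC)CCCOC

Heavy atoms from the SMILES: 12 C, 2 N, 3 O.
Implicit hydrogens by atom environment:
  5 × C: 2 H each → 10
  3 × C: 3 H each → 9
  3 × O: no H
  2 × C: 1 H each → 2
  2 × C: no H
  1 × N: 1 H
  1 × N: no H
  Total hydrogens = 22.
Molecular formula: C12H22N2O3

C12H22N2O3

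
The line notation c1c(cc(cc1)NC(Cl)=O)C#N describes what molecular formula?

Heavy atoms from the SMILES: 8 C, 1 Cl, 2 N, 1 O.
Implicit hydrogens by atom environment:
  4 × C (aromatic): 1 H each → 4
  2 × C (aromatic): no H
  2 × C: no H
  1 × Cl: no H
  1 × N: 1 H
  1 × N: no H
  1 × O: no H
  Total hydrogens = 5.
Molecular formula: C8H5ClN2O

C8H5ClN2O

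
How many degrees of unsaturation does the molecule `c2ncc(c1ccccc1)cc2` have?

Molecular formula from the SMILES: C11H9N.
DoU = (2C + 2 + N − H − X)/2 = (2·11 + 2 + 1 − 9 − 0)/2 = 16/2 = 8.
(Structurally: 2 ring(s) + 6 π bond(s) = 8.)

8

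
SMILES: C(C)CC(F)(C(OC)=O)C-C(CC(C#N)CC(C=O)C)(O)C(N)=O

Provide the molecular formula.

Heavy atoms from the SMILES: 16 C, 1 F, 2 N, 5 O.
Implicit hydrogens by atom environment:
  5 × C: 2 H each → 10
  5 × C: no H
  4 × O: no H
  3 × C: 3 H each → 9
  3 × C: 1 H each → 3
  1 × F: no H
  1 × N: 2 H
  1 × N: no H
  1 × O: 1 H
  Total hydrogens = 25.
Molecular formula: C16H25FN2O5

C16H25FN2O5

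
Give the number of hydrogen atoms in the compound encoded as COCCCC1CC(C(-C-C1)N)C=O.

Hydrogens are implicit in SMILES; fill each atom to its normal valence:
  6 × C: 2 H each → 12
  4 × C: 1 H each → 4
  2 × O: no H
  1 × C: 3 H
  1 × N: 2 H
  Total hydrogens = 21.

21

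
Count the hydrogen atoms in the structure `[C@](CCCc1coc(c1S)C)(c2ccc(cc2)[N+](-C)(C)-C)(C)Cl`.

27

Hydrogens are implicit in SMILES; fill each atom to its normal valence:
  5 × C: 3 H each → 15
  5 × C (aromatic): 1 H each → 5
  5 × C (aromatic): no H
  3 × C: 2 H each → 6
  1 × C: no H
  1 × Cl: no H
  1 × N (charge +1): no H
  1 × O (aromatic): no H
  1 × S: 1 H
  Total hydrogens = 27.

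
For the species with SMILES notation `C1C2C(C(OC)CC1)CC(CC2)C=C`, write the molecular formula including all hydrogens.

C13H22O

Heavy atoms from the SMILES: 13 C, 1 O.
Implicit hydrogens by atom environment:
  7 × C: 2 H each → 14
  5 × C: 1 H each → 5
  1 × C: 3 H
  1 × O: no H
  Total hydrogens = 22.
Molecular formula: C13H22O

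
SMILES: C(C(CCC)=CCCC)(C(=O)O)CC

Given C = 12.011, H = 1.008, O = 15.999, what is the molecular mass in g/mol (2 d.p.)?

198.31

Molecular formula: C12H22O2.
M = 12×12.011 + 22×1.008 + 2×15.999 = 198.31 g/mol.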